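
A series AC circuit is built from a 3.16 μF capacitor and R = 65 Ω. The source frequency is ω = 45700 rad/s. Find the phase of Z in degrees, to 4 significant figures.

-6.081°

X_C = 1/(ωC) = 6.925 Ω
Z = 65.00 − j6.925 Ω
|Z| = √(65.00² + 6.925²) = 65.37 Ω
∠Z = arctan(-6.925/65.00) = -6.081°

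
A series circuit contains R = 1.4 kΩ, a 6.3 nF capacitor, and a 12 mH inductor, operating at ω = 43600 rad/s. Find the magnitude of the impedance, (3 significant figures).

3420 Ω

X_L = ωL = 523 Ω
X_C = 1/(ωC) = 3640 Ω
Net reactance X = X_L − X_C = -3120 Ω
Z = 1400 − j3120 Ω
|Z| = √(1400² + 3120²) = 3420 Ω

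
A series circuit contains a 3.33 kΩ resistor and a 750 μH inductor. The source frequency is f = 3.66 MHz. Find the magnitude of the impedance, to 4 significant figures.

17570 Ω

ω = 2πf = 2.3e+07 rad/s
X_L = ωL = 17250 Ω
Z = 3330 + j17250 Ω
|Z| = √(3330² + 17250²) = 17570 Ω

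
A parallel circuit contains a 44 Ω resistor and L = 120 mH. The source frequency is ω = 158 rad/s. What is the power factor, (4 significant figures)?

0.3957

X_L = ωL = 18.96 Ω
Parallel: admittances add. Y = 1/R + 1/(jωL)
Y = (0.02273 − j0.05274) S
|Y| = 0.05743 S → |Z| = 1/|Y| = 17.41 Ω, ∠Z = −∠Y = 66.69°
cos φ = cos(66.69°) = 0.3957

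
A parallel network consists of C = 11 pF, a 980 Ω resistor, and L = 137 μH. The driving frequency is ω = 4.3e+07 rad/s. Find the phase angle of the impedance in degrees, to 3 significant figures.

-16.6°

X_L = ωL = 5890 Ω
X_C = 1/(ωC) = 2110 Ω
Parallel: admittances add. Y = 1/R + 1/(jωL) + jωC
Y = (0.00102 + j0.000303) S
|Y| = 0.00106 S → |Z| = 1/|Y| = 939 Ω, ∠Z = −∠Y = -16.6°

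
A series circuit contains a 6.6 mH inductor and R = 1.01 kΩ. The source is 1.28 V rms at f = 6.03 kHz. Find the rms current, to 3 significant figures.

1.23 mA

ω = 2πf = 37890 rad/s
X_L = ωL = 250 Ω
Z = 1010 + j250 Ω
|Z| = √(1010² + 250²) = 1040 Ω
I = V/|Z| = 1.28/1040 = 1.23 mA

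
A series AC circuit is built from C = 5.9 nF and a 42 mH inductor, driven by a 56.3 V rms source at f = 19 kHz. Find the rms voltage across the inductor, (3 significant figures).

78.5 V

ω = 2πf = 119400 rad/s
X_L = ωL = 5010 Ω
X_C = 1/(ωC) = 1420 Ω
Net reactance X = X_L − X_C = 3590 Ω
Z = j3590 Ω
|Z| = √(0² + 3590²) = 3590 Ω
I = V/|Z| = 15.7 mA
V_L = I·|Z_L| = 0.0157 × 5010 = 78.5 V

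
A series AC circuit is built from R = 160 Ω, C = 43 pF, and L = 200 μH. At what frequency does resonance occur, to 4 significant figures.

1.716 MHz

ω₀ = 1/√(LC) = 1/√(0.0002 × 4.3e-11) = 1.078e+07 rad/s
f₀ = ω₀/(2π) = 1.716 MHz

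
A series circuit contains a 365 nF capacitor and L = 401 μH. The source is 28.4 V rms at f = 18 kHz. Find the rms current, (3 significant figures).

ω = 2πf = 113100 rad/s
X_L = ωL = 45.4 Ω
X_C = 1/(ωC) = 24.2 Ω
Net reactance X = X_L − X_C = 21.1 Ω
Z = j21.1 Ω
|Z| = √(0² + 21.1²) = 21.1 Ω
I = V/|Z| = 28.4/21.1 = 1.34 A

1.34 A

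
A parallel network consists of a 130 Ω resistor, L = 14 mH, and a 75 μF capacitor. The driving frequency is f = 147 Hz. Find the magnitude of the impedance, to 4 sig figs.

ω = 2πf = 923.6 rad/s
X_L = ωL = 12.93 Ω
X_C = 1/(ωC) = 14.44 Ω
Parallel: admittances add. Y = 1/R + 1/(jωL) + jωC
Y = (0.007692 − j0.008063) S
|Y| = 0.01114 S → |Z| = 1/|Y| = 89.74 Ω, ∠Z = −∠Y = 46.35°

89.74 Ω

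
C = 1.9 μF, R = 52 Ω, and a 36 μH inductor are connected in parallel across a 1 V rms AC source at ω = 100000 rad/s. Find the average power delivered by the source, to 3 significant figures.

19.2 mW

X_L = ωL = 3.60 Ω
X_C = 1/(ωC) = 5.26 Ω
Parallel: admittances add. Y = 1/R + 1/(jωL) + jωC
Y = (0.0192 − j0.0878) S
|Y| = 0.0899 S → |Z| = 1/|Y| = 11.1 Ω, ∠Z = −∠Y = 77.6°
I = V/|Z| = 89.9 mA
P = VI cos φ = 1 × 0.0899 × cos(77.6°) = 19.2 mW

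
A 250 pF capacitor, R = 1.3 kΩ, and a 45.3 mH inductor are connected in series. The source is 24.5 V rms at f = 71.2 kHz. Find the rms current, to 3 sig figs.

ω = 2πf = 447400 rad/s
X_L = ωL = 20300 Ω
X_C = 1/(ωC) = 8940 Ω
Net reactance X = X_L − X_C = 11300 Ω
Z = 1300 + j11300 Ω
|Z| = √(1300² + 11300²) = 11400 Ω
I = V/|Z| = 24.5/11400 = 2.15 mA

2.15 mA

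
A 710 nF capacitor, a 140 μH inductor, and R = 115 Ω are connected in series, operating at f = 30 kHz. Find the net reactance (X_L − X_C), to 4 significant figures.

18.92 Ω

ω = 2πf = 188500 rad/s
X_L = ωL = 26.39 Ω
X_C = 1/(ωC) = 7.472 Ω
X = 26.39 − 7.472 = 18.92 Ω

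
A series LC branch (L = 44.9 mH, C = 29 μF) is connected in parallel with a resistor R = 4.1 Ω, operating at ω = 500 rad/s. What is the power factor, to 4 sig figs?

X_L = ωL = 22.45 Ω
X_C = 1/(ωC) = 68.97 Ω
Branch 1: Z₁ = R = 4.100 Ω
Branch 2 (series LC): Z₂ = j(X_L − X_C) = −j46.52 Ω
Parallel: Z = Z₁Z₂/(Z₁+Z₂), |Z| = 4.084 Ω, ∠Z = -5.037°
cos φ = cos(-5.037°) = 0.9961

0.9961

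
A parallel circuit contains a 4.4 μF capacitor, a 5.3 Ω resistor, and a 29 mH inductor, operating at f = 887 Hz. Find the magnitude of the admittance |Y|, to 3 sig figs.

190 mS

ω = 2πf = 5573 rad/s
X_L = ωL = 162 Ω
X_C = 1/(ωC) = 40.8 Ω
Parallel: admittances add. Y = 1/R + 1/(jωL) + jωC
Y = (0.189 + j0.0183) S
|Y| = 0.190 S → |Z| = 1/|Y| = 5.28 Ω, ∠Z = −∠Y = -5.55°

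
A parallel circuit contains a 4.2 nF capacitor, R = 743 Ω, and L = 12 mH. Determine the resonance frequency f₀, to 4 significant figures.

ω₀ = 1/√(LC) = 1/√(0.012 × 4.2e-09) = 140900 rad/s
f₀ = ω₀/(2π) = 22.42 kHz

22.42 kHz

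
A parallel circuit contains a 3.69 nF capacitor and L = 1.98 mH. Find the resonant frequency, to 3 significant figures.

ω₀ = 1/√(LC) = 1/√(0.00198 × 3.69e-09) = 370000 rad/s
f₀ = ω₀/(2π) = 58.9 kHz

58.9 kHz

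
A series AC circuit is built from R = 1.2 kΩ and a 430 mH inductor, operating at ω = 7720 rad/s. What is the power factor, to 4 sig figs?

X_L = ωL = 3320 Ω
Z = 1200 + j3320 Ω
|Z| = √(1200² + 3320²) = 3530 Ω
∠Z = arctan(3320/1200) = 70.13°
cos φ = cos(70.13°) = 0.3400

0.3400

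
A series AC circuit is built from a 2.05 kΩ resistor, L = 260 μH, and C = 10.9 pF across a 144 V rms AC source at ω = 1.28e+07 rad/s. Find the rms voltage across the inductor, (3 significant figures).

110 V

X_L = ωL = 3330 Ω
X_C = 1/(ωC) = 7170 Ω
Net reactance X = X_L − X_C = -3840 Ω
Z = 2050 − j3840 Ω
|Z| = √(2050² + 3840²) = 4350 Ω
I = V/|Z| = 33.1 mA
V_L = I·|Z_L| = 0.0331 × 3330 = 110 V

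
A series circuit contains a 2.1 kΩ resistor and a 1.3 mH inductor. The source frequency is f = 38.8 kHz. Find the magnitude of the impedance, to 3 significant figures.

ω = 2πf = 243800 rad/s
X_L = ωL = 317 Ω
Z = 2100 + j317 Ω
|Z| = √(2100² + 317²) = 2120 Ω

2120 Ω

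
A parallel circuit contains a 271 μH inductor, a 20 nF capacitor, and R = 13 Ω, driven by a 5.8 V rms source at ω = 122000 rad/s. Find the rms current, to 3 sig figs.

X_L = ωL = 33.1 Ω
X_C = 1/(ωC) = 410 Ω
Parallel: admittances add. Y = 1/R + 1/(jωL) + jωC
Y = (0.0769 − j0.0278) S
|Y| = 0.0818 S → |Z| = 1/|Y| = 12.2 Ω, ∠Z = −∠Y = 19.9°
I = V/|Z| = 5.8/12.2 = 474 mA

474 mA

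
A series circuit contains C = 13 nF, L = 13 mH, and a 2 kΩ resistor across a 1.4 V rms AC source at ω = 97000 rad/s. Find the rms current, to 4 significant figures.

681.6 μA

X_L = ωL = 1261 Ω
X_C = 1/(ωC) = 793.0 Ω
Net reactance X = X_L − X_C = 468.0 Ω
Z = 2000 + j468.0 Ω
|Z| = √(2000² + 468.0²) = 2054 Ω
I = V/|Z| = 1.4/2054 = 681.6 μA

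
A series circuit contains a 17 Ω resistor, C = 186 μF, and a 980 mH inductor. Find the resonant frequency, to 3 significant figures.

ω₀ = 1/√(LC) = 1/√(0.98 × 0.000186) = 74.07 rad/s
f₀ = ω₀/(2π) = 11.8 Hz

11.8 Hz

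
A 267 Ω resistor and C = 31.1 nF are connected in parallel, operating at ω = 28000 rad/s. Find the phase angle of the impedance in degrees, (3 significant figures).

X_C = 1/(ωC) = 1150 Ω
Parallel: admittances add. Y = 1/R + jωC
Y = (0.00375 + j0.000871) S
|Y| = 0.00385 S → |Z| = 1/|Y| = 260 Ω, ∠Z = −∠Y = -13.1°

-13.1°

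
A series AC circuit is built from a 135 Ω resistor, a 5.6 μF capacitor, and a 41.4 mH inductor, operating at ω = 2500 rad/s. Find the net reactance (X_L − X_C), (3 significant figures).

X_L = ωL = 104 Ω
X_C = 1/(ωC) = 71.4 Ω
X = 104 − 71.4 = 32.1 Ω

32.1 Ω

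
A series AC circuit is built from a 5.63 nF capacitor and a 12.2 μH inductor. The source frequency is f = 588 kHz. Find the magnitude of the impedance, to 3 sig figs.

3.00 Ω

ω = 2πf = 3.695e+06 rad/s
X_L = ωL = 45.1 Ω
X_C = 1/(ωC) = 48.1 Ω
Net reactance X = X_L − X_C = -3.00 Ω
Z = − j3.00 Ω
|Z| = √(0² + 3.00²) = 3.00 Ω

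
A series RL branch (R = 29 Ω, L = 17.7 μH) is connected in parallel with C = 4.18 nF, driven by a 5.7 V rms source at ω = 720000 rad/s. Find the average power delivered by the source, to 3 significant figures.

939 mW

X_L = ωL = 12.7 Ω
X_C = 1/(ωC) = 332 Ω
Branch 1 (R+jX_L): Z₁ = 29.0 + j12.7 Ω, |Z₁| = 31.7 Ω
Branch 2 (−jX_C): Z₂ = −j332 Ω
Parallel: Z = Z₁Z₂/(Z₁+Z₂), |Z| = 32.8 Ω, ∠Z = 18.5°
I = V/|Z| = 174 mA
P = VI cos φ = 5.7 × 0.174 × cos(18.5°) = 939 mW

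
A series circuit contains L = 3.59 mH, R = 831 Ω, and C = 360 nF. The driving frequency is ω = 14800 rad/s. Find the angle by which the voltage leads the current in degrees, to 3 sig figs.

X_L = ωL = 53.1 Ω
X_C = 1/(ωC) = 188 Ω
Net reactance X = X_L − X_C = -135 Ω
Z = 831 − j135 Ω
|Z| = √(831² + 135²) = 842 Ω
∠Z = arctan(-135/831) = -9.20°

-9.20°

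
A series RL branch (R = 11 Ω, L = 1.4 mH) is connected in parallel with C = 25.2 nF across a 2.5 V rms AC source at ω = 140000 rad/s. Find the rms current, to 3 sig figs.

3.96 mA

X_L = ωL = 196 Ω
X_C = 1/(ωC) = 283 Ω
Branch 1 (R+jX_L): Z₁ = 11.0 + j196 Ω, |Z₁| = 196 Ω
Branch 2 (−jX_C): Z₂ = −j283 Ω
Parallel: Z = Z₁Z₂/(Z₁+Z₂), |Z| = 631 Ω, ∠Z = 79.6°
I = V/|Z| = 2.5/631 = 3.96 mA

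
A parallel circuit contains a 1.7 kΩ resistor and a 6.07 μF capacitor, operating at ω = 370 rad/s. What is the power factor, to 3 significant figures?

X_C = 1/(ωC) = 445 Ω
Parallel: admittances add. Y = 1/R + jωC
Y = (0.000588 + j0.00225) S
|Y| = 0.00232 S → |Z| = 1/|Y| = 431 Ω, ∠Z = −∠Y = -75.3°
cos φ = cos(-75.3°) = 0.253

0.253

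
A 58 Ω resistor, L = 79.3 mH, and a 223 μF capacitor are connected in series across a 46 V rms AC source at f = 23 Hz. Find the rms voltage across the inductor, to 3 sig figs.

ω = 2πf = 144.5 rad/s
X_L = ωL = 11.5 Ω
X_C = 1/(ωC) = 31.0 Ω
Net reactance X = X_L − X_C = -19.6 Ω
Z = 58.0 − j19.6 Ω
|Z| = √(58.0² + 19.6²) = 61.2 Ω
I = V/|Z| = 751 mA
V_L = I·|Z_L| = 0.751 × 11.5 = 8.61 V

8.61 V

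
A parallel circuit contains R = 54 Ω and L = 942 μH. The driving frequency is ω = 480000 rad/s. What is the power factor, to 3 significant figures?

X_L = ωL = 452 Ω
Parallel: admittances add. Y = 1/R + 1/(jωL)
Y = (0.0185 − j0.00221) S
|Y| = 0.0187 S → |Z| = 1/|Y| = 53.6 Ω, ∠Z = −∠Y = 6.81°
cos φ = cos(6.81°) = 0.993

0.993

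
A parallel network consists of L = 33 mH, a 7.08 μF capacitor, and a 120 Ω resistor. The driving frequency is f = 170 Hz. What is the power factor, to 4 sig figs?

0.3718

ω = 2πf = 1068 rad/s
X_L = ωL = 35.25 Ω
X_C = 1/(ωC) = 132.2 Ω
Parallel: admittances add. Y = 1/R + 1/(jωL) + jωC
Y = (0.008333 − j0.02081) S
|Y| = 0.02241 S → |Z| = 1/|Y| = 44.61 Ω, ∠Z = −∠Y = 68.17°
cos φ = cos(68.17°) = 0.3718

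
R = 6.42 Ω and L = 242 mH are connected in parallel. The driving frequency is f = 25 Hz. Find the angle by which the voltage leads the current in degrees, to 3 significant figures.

ω = 2πf = 157.1 rad/s
X_L = ωL = 38.0 Ω
Parallel: admittances add. Y = 1/R + 1/(jωL)
Y = (0.156 − j0.0263) S
|Y| = 0.158 S → |Z| = 1/|Y| = 6.33 Ω, ∠Z = −∠Y = 9.59°

9.59°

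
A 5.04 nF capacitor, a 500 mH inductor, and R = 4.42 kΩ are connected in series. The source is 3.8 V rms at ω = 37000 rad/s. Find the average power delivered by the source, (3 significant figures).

332 μW

X_L = ωL = 18500 Ω
X_C = 1/(ωC) = 5360 Ω
Net reactance X = X_L − X_C = 13100 Ω
Z = 4420 + j13100 Ω
|Z| = √(4420² + 13100²) = 13900 Ω
∠Z = arctan(13100/4420) = 71.4°
I = V/|Z| = 274 μA
P = VI cos φ = 3.8 × 0.000274 × cos(71.4°) = 332 μW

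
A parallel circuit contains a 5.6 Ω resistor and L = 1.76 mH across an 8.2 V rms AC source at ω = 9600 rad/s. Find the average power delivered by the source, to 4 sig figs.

X_L = ωL = 16.90 Ω
Parallel: admittances add. Y = 1/R + 1/(jωL)
Y = (0.1786 − j0.05919) S
|Y| = 0.1881 S → |Z| = 1/|Y| = 5.316 Ω, ∠Z = −∠Y = 18.34°
I = V/|Z| = 1.543 A
P = VI cos φ = 8.2 × 1.543 × cos(18.34°) = 12.01 W

12.01 W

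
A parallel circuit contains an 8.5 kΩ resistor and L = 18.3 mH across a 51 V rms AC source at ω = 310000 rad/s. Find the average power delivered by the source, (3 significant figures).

X_L = ωL = 5670 Ω
Parallel: admittances add. Y = 1/R + 1/(jωL)
Y = (0.000118 − j0.000176) S
|Y| = 0.000212 S → |Z| = 1/|Y| = 4720 Ω, ∠Z = −∠Y = 56.3°
I = V/|Z| = 10.8 mA
P = VI cos φ = 51 × 0.0108 × cos(56.3°) = 306 mW

306 mW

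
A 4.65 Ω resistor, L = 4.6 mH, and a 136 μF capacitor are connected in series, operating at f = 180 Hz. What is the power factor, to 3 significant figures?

0.963

ω = 2πf = 1131 rad/s
X_L = ωL = 5.20 Ω
X_C = 1/(ωC) = 6.50 Ω
Net reactance X = X_L − X_C = -1.30 Ω
Z = 4.65 − j1.30 Ω
|Z| = √(4.65² + 1.30²) = 4.83 Ω
∠Z = arctan(-1.30/4.65) = -15.6°
cos φ = cos(-15.6°) = 0.963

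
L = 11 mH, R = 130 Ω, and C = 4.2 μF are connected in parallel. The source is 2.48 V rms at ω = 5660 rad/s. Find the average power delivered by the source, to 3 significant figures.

47.3 mW

X_L = ωL = 62.3 Ω
X_C = 1/(ωC) = 42.1 Ω
Parallel: admittances add. Y = 1/R + 1/(jωL) + jωC
Y = (0.00769 + j0.00771) S
|Y| = 0.0109 S → |Z| = 1/|Y| = 91.8 Ω, ∠Z = −∠Y = -45.1°
I = V/|Z| = 27.0 mA
P = VI cos φ = 2.48 × 0.0270 × cos(-45.1°) = 47.3 mW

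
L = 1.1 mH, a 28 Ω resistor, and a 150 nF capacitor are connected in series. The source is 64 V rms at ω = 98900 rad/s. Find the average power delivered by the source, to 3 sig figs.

X_L = ωL = 109 Ω
X_C = 1/(ωC) = 67.4 Ω
Net reactance X = X_L − X_C = 41.4 Ω
Z = 28.0 + j41.4 Ω
|Z| = √(28.0² + 41.4²) = 50.0 Ω
∠Z = arctan(41.4/28.0) = 55.9°
I = V/|Z| = 1.28 A
P = VI cos φ = 64 × 1.28 × cos(55.9°) = 45.9 W

45.9 W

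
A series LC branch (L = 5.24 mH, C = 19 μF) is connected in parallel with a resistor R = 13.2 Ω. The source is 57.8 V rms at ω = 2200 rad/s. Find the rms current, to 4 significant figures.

6.397 A

X_L = ωL = 11.53 Ω
X_C = 1/(ωC) = 23.92 Ω
Branch 1: Z₁ = R = 13.20 Ω
Branch 2 (series LC): Z₂ = j(X_L − X_C) = −j12.40 Ω
Parallel: Z = Z₁Z₂/(Z₁+Z₂), |Z| = 9.036 Ω, ∠Z = -46.80°
I = V/|Z| = 57.8/9.036 = 6.397 A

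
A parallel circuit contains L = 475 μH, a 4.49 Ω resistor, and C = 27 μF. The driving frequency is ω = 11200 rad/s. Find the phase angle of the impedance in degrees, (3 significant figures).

X_L = ωL = 5.32 Ω
X_C = 1/(ωC) = 3.31 Ω
Parallel: admittances add. Y = 1/R + 1/(jωL) + jωC
Y = (0.223 + j0.114) S
|Y| = 0.250 S → |Z| = 1/|Y| = 3.99 Ω, ∠Z = −∠Y = -27.2°

-27.2°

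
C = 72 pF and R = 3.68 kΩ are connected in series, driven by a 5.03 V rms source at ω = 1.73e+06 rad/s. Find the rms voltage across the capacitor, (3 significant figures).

X_C = 1/(ωC) = 8030 Ω
Z = 3680 − j8030 Ω
|Z| = √(3680² + 8030²) = 8830 Ω
I = V/|Z| = 570 μA
V_C = I·|Z_C| = 0.000570 × 8030 = 4.57 V

4.57 V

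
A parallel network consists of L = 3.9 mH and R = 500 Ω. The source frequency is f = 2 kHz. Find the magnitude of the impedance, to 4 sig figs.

48.78 Ω

ω = 2πf = 12570 rad/s
X_L = ωL = 49.01 Ω
Parallel: admittances add. Y = 1/R + 1/(jωL)
Y = (0.002000 − j0.02040) S
|Y| = 0.02050 S → |Z| = 1/|Y| = 48.78 Ω, ∠Z = −∠Y = 84.40°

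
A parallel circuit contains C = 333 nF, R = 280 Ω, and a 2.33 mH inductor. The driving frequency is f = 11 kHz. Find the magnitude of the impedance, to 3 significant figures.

ω = 2πf = 69120 rad/s
X_L = ωL = 161 Ω
X_C = 1/(ωC) = 43.4 Ω
Parallel: admittances add. Y = 1/R + 1/(jωL) + jωC
Y = (0.00357 + j0.0168) S
|Y| = 0.0172 S → |Z| = 1/|Y| = 58.2 Ω, ∠Z = −∠Y = -78.0°

58.2 Ω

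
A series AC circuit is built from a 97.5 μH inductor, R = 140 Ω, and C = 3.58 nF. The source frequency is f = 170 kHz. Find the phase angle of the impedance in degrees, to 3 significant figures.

ω = 2πf = 1.068e+06 rad/s
X_L = ωL = 104 Ω
X_C = 1/(ωC) = 262 Ω
Net reactance X = X_L − X_C = -157 Ω
Z = 140 − j157 Ω
|Z| = √(140² + 157²) = 211 Ω
∠Z = arctan(-157/140) = -48.3°

-48.3°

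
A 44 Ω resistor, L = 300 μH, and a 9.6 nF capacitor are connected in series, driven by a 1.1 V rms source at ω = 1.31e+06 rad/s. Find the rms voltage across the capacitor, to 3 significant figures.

0.276 V

X_L = ωL = 393 Ω
X_C = 1/(ωC) = 79.5 Ω
Net reactance X = X_L − X_C = 313 Ω
Z = 44.0 + j313 Ω
|Z| = √(44.0² + 313²) = 317 Ω
I = V/|Z| = 3.47 mA
V_C = I·|Z_C| = 0.00347 × 79.5 = 0.276 V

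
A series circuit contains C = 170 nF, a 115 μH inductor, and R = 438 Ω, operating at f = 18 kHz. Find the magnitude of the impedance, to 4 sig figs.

ω = 2πf = 113100 rad/s
X_L = ωL = 13.01 Ω
X_C = 1/(ωC) = 52.01 Ω
Net reactance X = X_L − X_C = -39.01 Ω
Z = 438.0 − j39.01 Ω
|Z| = √(438.0² + 39.01²) = 439.7 Ω

439.7 Ω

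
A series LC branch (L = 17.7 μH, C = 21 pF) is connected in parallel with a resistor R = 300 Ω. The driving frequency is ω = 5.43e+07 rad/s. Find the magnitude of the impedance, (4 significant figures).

X_L = ωL = 961.1 Ω
X_C = 1/(ωC) = 877.0 Ω
Branch 1: Z₁ = R = 300.0 Ω
Branch 2 (series LC): Z₂ = j(X_L − X_C) = j84.15 Ω
Parallel: Z = Z₁Z₂/(Z₁+Z₂), |Z| = 81.02 Ω, ∠Z = 74.33°

81.02 Ω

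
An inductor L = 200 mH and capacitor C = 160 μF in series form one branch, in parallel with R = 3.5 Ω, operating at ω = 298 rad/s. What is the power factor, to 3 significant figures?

X_L = ωL = 59.6 Ω
X_C = 1/(ωC) = 21.0 Ω
Branch 1: Z₁ = R = 3.50 Ω
Branch 2 (series LC): Z₂ = j(X_L − X_C) = j38.6 Ω
Parallel: Z = Z₁Z₂/(Z₁+Z₂), |Z| = 3.49 Ω, ∠Z = 5.18°
cos φ = cos(5.18°) = 0.996

0.996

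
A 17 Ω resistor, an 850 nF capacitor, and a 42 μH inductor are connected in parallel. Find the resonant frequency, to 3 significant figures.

26.6 kHz

ω₀ = 1/√(LC) = 1/√(4.2e-05 × 8.5e-07) = 167400 rad/s
f₀ = ω₀/(2π) = 26.6 kHz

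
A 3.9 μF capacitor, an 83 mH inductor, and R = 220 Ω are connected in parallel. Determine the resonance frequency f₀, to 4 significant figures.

279.7 Hz

ω₀ = 1/√(LC) = 1/√(0.083 × 3.9e-06) = 1758 rad/s
f₀ = ω₀/(2π) = 279.7 Hz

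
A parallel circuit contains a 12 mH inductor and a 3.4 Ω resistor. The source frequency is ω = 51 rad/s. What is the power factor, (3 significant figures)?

0.177

X_L = ωL = 0.612 Ω
Parallel: admittances add. Y = 1/R + 1/(jωL)
Y = (0.294 − j1.63) S
|Y| = 1.66 S → |Z| = 1/|Y| = 0.602 Ω, ∠Z = −∠Y = 79.8°
cos φ = cos(79.8°) = 0.177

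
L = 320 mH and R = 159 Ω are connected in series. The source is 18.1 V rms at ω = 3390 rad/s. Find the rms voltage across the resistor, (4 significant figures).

X_L = ωL = 1085 Ω
Z = 159.0 + j1085 Ω
|Z| = √(159.0² + 1085²) = 1096 Ω
I = V/|Z| = 16.51 mA
V_R = I·|Z_R| = 0.01651 × 159.0 = 2.625 V

2.625 V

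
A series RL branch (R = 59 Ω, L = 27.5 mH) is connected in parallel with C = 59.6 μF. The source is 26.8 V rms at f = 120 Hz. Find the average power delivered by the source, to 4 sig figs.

ω = 2πf = 754.0 rad/s
X_L = ωL = 20.73 Ω
X_C = 1/(ωC) = 22.25 Ω
Branch 1 (R+jX_L): Z₁ = 59.00 + j20.73 Ω, |Z₁| = 62.54 Ω
Branch 2 (−jX_C): Z₂ = −j22.25 Ω
Parallel: Z = Z₁Z₂/(Z₁+Z₂), |Z| = 23.58 Ω, ∠Z = -69.16°
I = V/|Z| = 1.137 A
P = VI cos φ = 26.8 × 1.137 × cos(-69.16°) = 10.84 W

10.84 W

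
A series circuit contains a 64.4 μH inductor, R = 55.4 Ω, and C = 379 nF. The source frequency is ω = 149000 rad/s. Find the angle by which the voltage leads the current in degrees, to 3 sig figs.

X_L = ωL = 9.60 Ω
X_C = 1/(ωC) = 17.7 Ω
Net reactance X = X_L − X_C = -8.11 Ω
Z = 55.4 − j8.11 Ω
|Z| = √(55.4² + 8.11²) = 56.0 Ω
∠Z = arctan(-8.11/55.4) = -8.33°

-8.33°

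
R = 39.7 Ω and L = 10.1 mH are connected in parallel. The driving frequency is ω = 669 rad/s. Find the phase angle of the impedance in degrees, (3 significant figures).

X_L = ωL = 6.76 Ω
Parallel: admittances add. Y = 1/R + 1/(jωL)
Y = (0.0252 − j0.148) S
|Y| = 0.150 S → |Z| = 1/|Y| = 6.66 Ω, ∠Z = −∠Y = 80.3°

80.3°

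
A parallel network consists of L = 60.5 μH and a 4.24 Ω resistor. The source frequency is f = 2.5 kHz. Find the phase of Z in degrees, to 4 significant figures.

ω = 2πf = 15710 rad/s
X_L = ωL = 0.9503 Ω
Parallel: admittances add. Y = 1/R + 1/(jωL)
Y = (0.2358 − j1.052) S
|Y| = 1.078 S → |Z| = 1/|Y| = 0.9273 Ω, ∠Z = −∠Y = 77.37°

77.37°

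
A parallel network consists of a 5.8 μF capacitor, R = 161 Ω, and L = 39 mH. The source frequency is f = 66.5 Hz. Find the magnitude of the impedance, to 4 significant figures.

16.87 Ω

ω = 2πf = 417.8 rad/s
X_L = ωL = 16.30 Ω
X_C = 1/(ωC) = 412.6 Ω
Parallel: admittances add. Y = 1/R + 1/(jωL) + jωC
Y = (0.006211 − j0.05894) S
|Y| = 0.05927 S → |Z| = 1/|Y| = 16.87 Ω, ∠Z = −∠Y = 83.98°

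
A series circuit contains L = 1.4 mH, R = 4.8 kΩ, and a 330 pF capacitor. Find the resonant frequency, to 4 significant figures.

234.2 kHz

ω₀ = 1/√(LC) = 1/√(0.0014 × 3.3e-10) = 1.471e+06 rad/s
f₀ = ω₀/(2π) = 234.2 kHz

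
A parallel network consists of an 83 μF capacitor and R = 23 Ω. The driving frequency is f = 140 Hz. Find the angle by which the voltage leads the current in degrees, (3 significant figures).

-59.2°

ω = 2πf = 879.6 rad/s
X_C = 1/(ωC) = 13.7 Ω
Parallel: admittances add. Y = 1/R + jωC
Y = (0.0435 + j0.0730) S
|Y| = 0.0850 S → |Z| = 1/|Y| = 11.8 Ω, ∠Z = −∠Y = -59.2°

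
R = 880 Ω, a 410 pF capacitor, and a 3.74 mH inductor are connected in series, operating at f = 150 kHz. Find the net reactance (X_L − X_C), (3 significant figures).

937 Ω

ω = 2πf = 942500 rad/s
X_L = ωL = 3520 Ω
X_C = 1/(ωC) = 2590 Ω
X = 3520 − 2590 = 937 Ω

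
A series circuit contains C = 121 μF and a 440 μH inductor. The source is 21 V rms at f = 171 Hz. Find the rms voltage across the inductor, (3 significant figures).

ω = 2πf = 1074 rad/s
X_L = ωL = 0.473 Ω
X_C = 1/(ωC) = 7.69 Ω
Net reactance X = X_L − X_C = -7.22 Ω
Z = − j7.22 Ω
|Z| = √(0² + 7.22²) = 7.22 Ω
I = V/|Z| = 2.91 A
V_L = I·|Z_L| = 2.91 × 0.473 = 1.38 V

1.38 V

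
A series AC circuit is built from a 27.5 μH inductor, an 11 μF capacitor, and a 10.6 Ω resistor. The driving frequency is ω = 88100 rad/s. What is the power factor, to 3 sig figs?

0.992

X_L = ωL = 2.42 Ω
X_C = 1/(ωC) = 1.03 Ω
Net reactance X = X_L − X_C = 1.39 Ω
Z = 10.6 + j1.39 Ω
|Z| = √(10.6² + 1.39²) = 10.7 Ω
∠Z = arctan(1.39/10.6) = 7.48°
cos φ = cos(7.48°) = 0.992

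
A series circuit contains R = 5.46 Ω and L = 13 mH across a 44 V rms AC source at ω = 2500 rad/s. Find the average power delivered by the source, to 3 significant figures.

X_L = ωL = 32.5 Ω
Z = 5.46 + j32.5 Ω
|Z| = √(5.46² + 32.5²) = 33.0 Ω
∠Z = arctan(32.5/5.46) = 80.5°
I = V/|Z| = 1.34 A
P = VI cos φ = 44 × 1.34 × cos(80.5°) = 9.73 W

9.73 W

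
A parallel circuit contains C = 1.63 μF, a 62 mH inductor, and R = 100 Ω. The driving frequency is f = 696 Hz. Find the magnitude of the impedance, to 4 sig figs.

ω = 2πf = 4373 rad/s
X_L = ωL = 271.1 Ω
X_C = 1/(ωC) = 140.3 Ω
Parallel: admittances add. Y = 1/R + 1/(jωL) + jωC
Y = (0.01000 + j0.003440) S
|Y| = 0.01058 S → |Z| = 1/|Y| = 94.56 Ω, ∠Z = −∠Y = -18.98°

94.56 Ω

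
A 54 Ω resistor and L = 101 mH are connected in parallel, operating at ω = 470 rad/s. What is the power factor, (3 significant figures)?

X_L = ωL = 47.5 Ω
Parallel: admittances add. Y = 1/R + 1/(jωL)
Y = (0.0185 − j0.0211) S
|Y| = 0.0280 S → |Z| = 1/|Y| = 35.7 Ω, ∠Z = −∠Y = 48.7°
cos φ = cos(48.7°) = 0.660

0.660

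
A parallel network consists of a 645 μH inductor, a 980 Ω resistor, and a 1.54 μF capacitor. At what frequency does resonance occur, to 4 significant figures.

5.050 kHz

ω₀ = 1/√(LC) = 1/√(0.000645 × 1.54e-06) = 31730 rad/s
f₀ = ω₀/(2π) = 5.050 kHz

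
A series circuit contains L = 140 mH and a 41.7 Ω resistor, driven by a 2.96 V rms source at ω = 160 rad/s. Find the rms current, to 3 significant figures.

X_L = ωL = 22.4 Ω
Z = 41.7 + j22.4 Ω
|Z| = √(41.7² + 22.4²) = 47.3 Ω
I = V/|Z| = 2.96/47.3 = 62.5 mA

62.5 mA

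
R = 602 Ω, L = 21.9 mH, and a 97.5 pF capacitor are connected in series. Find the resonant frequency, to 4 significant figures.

108.9 kHz

ω₀ = 1/√(LC) = 1/√(0.0219 × 9.75e-11) = 684300 rad/s
f₀ = ω₀/(2π) = 108.9 kHz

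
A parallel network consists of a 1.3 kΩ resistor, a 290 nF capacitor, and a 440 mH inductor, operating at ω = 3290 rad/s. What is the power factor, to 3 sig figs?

0.946

X_L = ωL = 1450 Ω
X_C = 1/(ωC) = 1050 Ω
Parallel: admittances add. Y = 1/R + 1/(jωL) + jωC
Y = (0.000769 + j0.000263) S
|Y| = 0.000813 S → |Z| = 1/|Y| = 1230 Ω, ∠Z = −∠Y = -18.9°
cos φ = cos(-18.9°) = 0.946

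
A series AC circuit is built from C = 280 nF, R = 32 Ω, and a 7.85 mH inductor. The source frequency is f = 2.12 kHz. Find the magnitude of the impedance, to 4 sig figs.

166.7 Ω

ω = 2πf = 13320 rad/s
X_L = ωL = 104.6 Ω
X_C = 1/(ωC) = 268.1 Ω
Net reactance X = X_L − X_C = -163.6 Ω
Z = 32.00 − j163.6 Ω
|Z| = √(32.00² + 163.6²) = 166.7 Ω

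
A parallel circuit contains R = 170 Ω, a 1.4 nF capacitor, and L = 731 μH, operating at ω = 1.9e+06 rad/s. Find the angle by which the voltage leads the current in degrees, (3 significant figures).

X_L = ωL = 1390 Ω
X_C = 1/(ωC) = 376 Ω
Parallel: admittances add. Y = 1/R + 1/(jωL) + jωC
Y = (0.00588 + j0.00194) S
|Y| = 0.00619 S → |Z| = 1/|Y| = 161 Ω, ∠Z = −∠Y = -18.3°

-18.3°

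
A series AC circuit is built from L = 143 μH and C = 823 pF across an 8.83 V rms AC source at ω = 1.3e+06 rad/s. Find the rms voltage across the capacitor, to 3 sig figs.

X_L = ωL = 186 Ω
X_C = 1/(ωC) = 935 Ω
Net reactance X = X_L − X_C = -749 Ω
Z = − j749 Ω
|Z| = √(0² + 749²) = 749 Ω
I = V/|Z| = 11.8 mA
V_C = I·|Z_C| = 0.0118 × 935 = 11.0 V

11.0 V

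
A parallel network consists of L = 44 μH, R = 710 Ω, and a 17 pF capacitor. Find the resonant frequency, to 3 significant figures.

ω₀ = 1/√(LC) = 1/√(4.4e-05 × 1.7e-11) = 3.656e+07 rad/s
f₀ = ω₀/(2π) = 5.82 MHz

5.82 MHz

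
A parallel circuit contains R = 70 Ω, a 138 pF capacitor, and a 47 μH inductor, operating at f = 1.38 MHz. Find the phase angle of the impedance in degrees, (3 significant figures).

5.03°

ω = 2πf = 8.671e+06 rad/s
X_L = ωL = 408 Ω
X_C = 1/(ωC) = 836 Ω
Parallel: admittances add. Y = 1/R + 1/(jωL) + jωC
Y = (0.0143 − j0.00126) S
|Y| = 0.0143 S → |Z| = 1/|Y| = 69.7 Ω, ∠Z = −∠Y = 5.03°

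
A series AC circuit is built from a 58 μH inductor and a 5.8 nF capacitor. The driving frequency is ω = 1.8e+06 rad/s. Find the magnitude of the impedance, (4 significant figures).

X_L = ωL = 104.4 Ω
X_C = 1/(ωC) = 95.79 Ω
Net reactance X = X_L − X_C = 8.615 Ω
Z = j8.615 Ω
|Z| = √(0² + 8.615²) = 8.615 Ω

8.615 Ω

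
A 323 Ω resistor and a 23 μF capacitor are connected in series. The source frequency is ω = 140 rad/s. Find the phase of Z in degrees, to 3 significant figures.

-43.9°

X_C = 1/(ωC) = 311 Ω
Z = 323 − j311 Ω
|Z| = √(323² + 311²) = 448 Ω
∠Z = arctan(-311/323) = -43.9°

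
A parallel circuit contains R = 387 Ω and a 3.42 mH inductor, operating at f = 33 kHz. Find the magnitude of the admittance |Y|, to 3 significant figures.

ω = 2πf = 207300 rad/s
X_L = ωL = 709 Ω
Parallel: admittances add. Y = 1/R + 1/(jωL)
Y = (0.00258 − j0.00141) S
|Y| = 0.00294 S → |Z| = 1/|Y| = 340 Ω, ∠Z = −∠Y = 28.6°

2.94 mS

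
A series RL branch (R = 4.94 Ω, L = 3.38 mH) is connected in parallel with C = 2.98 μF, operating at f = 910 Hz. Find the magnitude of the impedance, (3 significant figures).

29.5 Ω

ω = 2πf = 5718 rad/s
X_L = ωL = 19.3 Ω
X_C = 1/(ωC) = 58.7 Ω
Branch 1 (R+jX_L): Z₁ = 4.94 + j19.3 Ω, |Z₁| = 19.9 Ω
Branch 2 (−jX_C): Z₂ = −j58.7 Ω
Parallel: Z = Z₁Z₂/(Z₁+Z₂), |Z| = 29.5 Ω, ∠Z = 68.5°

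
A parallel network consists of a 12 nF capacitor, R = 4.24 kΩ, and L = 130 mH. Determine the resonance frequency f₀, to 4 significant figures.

ω₀ = 1/√(LC) = 1/√(0.13 × 1.2e-08) = 25320 rad/s
f₀ = ω₀/(2π) = 4.030 kHz

4.030 kHz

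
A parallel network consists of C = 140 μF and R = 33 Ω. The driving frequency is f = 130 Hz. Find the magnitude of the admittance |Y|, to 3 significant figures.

118 mS

ω = 2πf = 816.8 rad/s
X_C = 1/(ωC) = 8.74 Ω
Parallel: admittances add. Y = 1/R + jωC
Y = (0.0303 + j0.114) S
|Y| = 0.118 S → |Z| = 1/|Y| = 8.45 Ω, ∠Z = −∠Y = -75.2°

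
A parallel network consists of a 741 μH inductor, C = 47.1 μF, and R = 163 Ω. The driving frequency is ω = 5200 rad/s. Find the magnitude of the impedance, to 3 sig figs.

63.1 Ω

X_L = ωL = 3.85 Ω
X_C = 1/(ωC) = 4.08 Ω
Parallel: admittances add. Y = 1/R + 1/(jωL) + jωC
Y = (0.00613 − j0.0146) S
|Y| = 0.0158 S → |Z| = 1/|Y| = 63.1 Ω, ∠Z = −∠Y = 67.2°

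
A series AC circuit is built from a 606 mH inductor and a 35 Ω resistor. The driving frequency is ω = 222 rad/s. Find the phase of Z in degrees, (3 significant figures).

75.4°

X_L = ωL = 135 Ω
Z = 35.0 + j135 Ω
|Z| = √(35.0² + 135²) = 139 Ω
∠Z = arctan(135/35.0) = 75.4°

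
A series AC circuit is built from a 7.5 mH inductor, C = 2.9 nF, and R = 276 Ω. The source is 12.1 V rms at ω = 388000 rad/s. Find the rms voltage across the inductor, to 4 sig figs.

X_L = ωL = 2910 Ω
X_C = 1/(ωC) = 888.7 Ω
Net reactance X = X_L − X_C = 2021 Ω
Z = 276.0 + j2021 Ω
|Z| = √(276.0² + 2021²) = 2040 Ω
I = V/|Z| = 5.931 mA
V_L = I·|Z_L| = 0.005931 × 2910 = 17.26 V

17.26 V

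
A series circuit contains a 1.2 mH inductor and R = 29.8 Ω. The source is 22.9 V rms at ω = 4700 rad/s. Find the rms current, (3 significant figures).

755 mA

X_L = ωL = 5.64 Ω
Z = 29.8 + j5.64 Ω
|Z| = √(29.8² + 5.64²) = 30.3 Ω
I = V/|Z| = 22.9/30.3 = 755 mA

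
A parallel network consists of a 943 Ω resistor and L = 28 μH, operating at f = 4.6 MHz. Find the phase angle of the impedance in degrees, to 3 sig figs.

49.4°

ω = 2πf = 2.89e+07 rad/s
X_L = ωL = 809 Ω
Parallel: admittances add. Y = 1/R + 1/(jωL)
Y = (0.00106 − j0.00124) S
|Y| = 0.00163 S → |Z| = 1/|Y| = 614 Ω, ∠Z = −∠Y = 49.4°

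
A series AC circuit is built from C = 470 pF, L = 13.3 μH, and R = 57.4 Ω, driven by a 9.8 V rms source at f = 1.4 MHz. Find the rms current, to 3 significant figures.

71.3 mA

ω = 2πf = 8.796e+06 rad/s
X_L = ωL = 117 Ω
X_C = 1/(ωC) = 242 Ω
Net reactance X = X_L − X_C = -125 Ω
Z = 57.4 − j125 Ω
|Z| = √(57.4² + 125²) = 137 Ω
I = V/|Z| = 9.8/137 = 71.3 mA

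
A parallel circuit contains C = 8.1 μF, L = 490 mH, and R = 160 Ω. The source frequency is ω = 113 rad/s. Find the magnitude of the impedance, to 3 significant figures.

X_L = ωL = 55.4 Ω
X_C = 1/(ωC) = 1090 Ω
Parallel: admittances add. Y = 1/R + 1/(jωL) + jωC
Y = (0.00625 − j0.0171) S
|Y| = 0.0182 S → |Z| = 1/|Y| = 54.8 Ω, ∠Z = −∠Y = 70.0°

54.8 Ω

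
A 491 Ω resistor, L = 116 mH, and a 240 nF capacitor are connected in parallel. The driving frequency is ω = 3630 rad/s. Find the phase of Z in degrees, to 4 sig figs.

X_L = ωL = 421.1 Ω
X_C = 1/(ωC) = 1148 Ω
Parallel: admittances add. Y = 1/R + 1/(jωL) + jωC
Y = (0.002037 − j0.001504) S
|Y| = 0.002532 S → |Z| = 1/|Y| = 395.0 Ω, ∠Z = −∠Y = 36.44°

36.44°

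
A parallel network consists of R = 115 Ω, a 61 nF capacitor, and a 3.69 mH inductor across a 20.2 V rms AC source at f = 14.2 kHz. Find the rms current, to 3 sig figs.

ω = 2πf = 89220 rad/s
X_L = ωL = 329 Ω
X_C = 1/(ωC) = 184 Ω
Parallel: admittances add. Y = 1/R + 1/(jωL) + jωC
Y = (0.00870 + j0.00241) S
|Y| = 0.00902 S → |Z| = 1/|Y| = 111 Ω, ∠Z = −∠Y = -15.5°
I = V/|Z| = 20.2/111 = 182 mA

182 mA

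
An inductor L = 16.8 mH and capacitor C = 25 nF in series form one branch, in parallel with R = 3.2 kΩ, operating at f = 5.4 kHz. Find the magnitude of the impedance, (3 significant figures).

ω = 2πf = 33930 rad/s
X_L = ωL = 570 Ω
X_C = 1/(ωC) = 1180 Ω
Branch 1: Z₁ = R = 3200 Ω
Branch 2 (series LC): Z₂ = j(X_L − X_C) = −j609 Ω
Parallel: Z = Z₁Z₂/(Z₁+Z₂), |Z| = 598 Ω, ∠Z = -79.2°

598 Ω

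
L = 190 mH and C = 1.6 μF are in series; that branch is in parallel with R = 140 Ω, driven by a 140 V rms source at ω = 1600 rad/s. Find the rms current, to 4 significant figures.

X_L = ωL = 304.0 Ω
X_C = 1/(ωC) = 390.6 Ω
Branch 1: Z₁ = R = 140.0 Ω
Branch 2 (series LC): Z₂ = j(X_L − X_C) = −j86.63 Ω
Parallel: Z = Z₁Z₂/(Z₁+Z₂), |Z| = 73.66 Ω, ∠Z = -58.25°
I = V/|Z| = 140/73.66 = 1.901 A

1.901 A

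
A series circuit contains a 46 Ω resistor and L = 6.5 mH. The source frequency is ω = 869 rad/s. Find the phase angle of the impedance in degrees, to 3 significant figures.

7.00°

X_L = ωL = 5.65 Ω
Z = 46.0 + j5.65 Ω
|Z| = √(46.0² + 5.65²) = 46.3 Ω
∠Z = arctan(5.65/46.0) = 7.00°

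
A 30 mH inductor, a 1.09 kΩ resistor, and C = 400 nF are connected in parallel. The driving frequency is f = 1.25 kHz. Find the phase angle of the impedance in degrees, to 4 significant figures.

ω = 2πf = 7854 rad/s
X_L = ωL = 235.6 Ω
X_C = 1/(ωC) = 318.3 Ω
Parallel: admittances add. Y = 1/R + 1/(jωL) + jωC
Y = (0.0009174 − j0.001103) S
|Y| = 0.001434 S → |Z| = 1/|Y| = 697.2 Ω, ∠Z = −∠Y = 50.24°

50.24°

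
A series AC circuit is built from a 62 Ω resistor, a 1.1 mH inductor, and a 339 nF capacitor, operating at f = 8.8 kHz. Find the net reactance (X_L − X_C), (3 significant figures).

7.47 Ω

ω = 2πf = 55290 rad/s
X_L = ωL = 60.8 Ω
X_C = 1/(ωC) = 53.4 Ω
X = 60.8 − 53.4 = 7.47 Ω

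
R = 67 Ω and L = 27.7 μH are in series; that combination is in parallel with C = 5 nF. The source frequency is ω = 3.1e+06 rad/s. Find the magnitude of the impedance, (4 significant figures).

X_L = ωL = 85.87 Ω
X_C = 1/(ωC) = 64.52 Ω
Branch 1 (R+jX_L): Z₁ = 67.00 + j85.87 Ω, |Z₁| = 108.9 Ω
Branch 2 (−jX_C): Z₂ = −j64.52 Ω
Parallel: Z = Z₁Z₂/(Z₁+Z₂), |Z| = 99.93 Ω, ∠Z = -55.64°

99.93 Ω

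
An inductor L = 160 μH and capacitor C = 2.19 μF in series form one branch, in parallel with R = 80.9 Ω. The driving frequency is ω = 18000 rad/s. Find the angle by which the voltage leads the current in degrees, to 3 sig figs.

-74.5°

X_L = ωL = 2.88 Ω
X_C = 1/(ωC) = 25.4 Ω
Branch 1: Z₁ = R = 80.9 Ω
Branch 2 (series LC): Z₂ = j(X_L − X_C) = −j22.5 Ω
Parallel: Z = Z₁Z₂/(Z₁+Z₂), |Z| = 21.7 Ω, ∠Z = -74.5°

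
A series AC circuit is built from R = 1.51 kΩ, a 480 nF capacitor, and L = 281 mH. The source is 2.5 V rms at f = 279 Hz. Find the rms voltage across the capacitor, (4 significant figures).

1.787 V

ω = 2πf = 1753 rad/s
X_L = ωL = 492.6 Ω
X_C = 1/(ωC) = 1188 Ω
Net reactance X = X_L − X_C = -695.8 Ω
Z = 1510 − j695.8 Ω
|Z| = √(1510² + 695.8²) = 1663 Ω
I = V/|Z| = 1.504 mA
V_C = I·|Z_C| = 0.001504 × 1188 = 1.787 V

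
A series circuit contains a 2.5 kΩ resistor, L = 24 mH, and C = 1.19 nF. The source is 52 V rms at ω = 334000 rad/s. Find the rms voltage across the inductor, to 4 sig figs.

68.99 V

X_L = ωL = 8016 Ω
X_C = 1/(ωC) = 2516 Ω
Net reactance X = X_L − X_C = 5500 Ω
Z = 2500 + j5500 Ω
|Z| = √(2500² + 5500²) = 6042 Ω
I = V/|Z| = 8.607 mA
V_L = I·|Z_L| = 0.008607 × 8016 = 68.99 V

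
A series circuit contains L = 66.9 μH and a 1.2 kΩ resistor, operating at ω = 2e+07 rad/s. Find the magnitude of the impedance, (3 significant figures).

X_L = ωL = 1340 Ω
Z = 1200 + j1340 Ω
|Z| = √(1200² + 1340²) = 1800 Ω

1800 Ω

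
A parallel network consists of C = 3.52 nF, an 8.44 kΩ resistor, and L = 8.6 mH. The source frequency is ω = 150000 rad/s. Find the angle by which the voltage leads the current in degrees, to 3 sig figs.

64.4°

X_L = ωL = 1290 Ω
X_C = 1/(ωC) = 1890 Ω
Parallel: admittances add. Y = 1/R + 1/(jωL) + jωC
Y = (0.000118 − j0.000247) S
|Y| = 0.000274 S → |Z| = 1/|Y| = 3650 Ω, ∠Z = −∠Y = 64.4°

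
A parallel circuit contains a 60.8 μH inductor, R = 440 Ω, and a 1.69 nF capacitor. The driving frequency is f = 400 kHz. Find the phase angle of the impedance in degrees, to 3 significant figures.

ω = 2πf = 2.513e+06 rad/s
X_L = ωL = 153 Ω
X_C = 1/(ωC) = 235 Ω
Parallel: admittances add. Y = 1/R + 1/(jωL) + jωC
Y = (0.00227 − j0.00230) S
|Y| = 0.00323 S → |Z| = 1/|Y| = 309 Ω, ∠Z = −∠Y = 45.3°

45.3°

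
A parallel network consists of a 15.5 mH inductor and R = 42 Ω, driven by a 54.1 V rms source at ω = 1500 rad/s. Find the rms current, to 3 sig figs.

X_L = ωL = 23.2 Ω
Parallel: admittances add. Y = 1/R + 1/(jωL)
Y = (0.0238 − j0.0430) S
|Y| = 0.0492 S → |Z| = 1/|Y| = 20.3 Ω, ∠Z = −∠Y = 61.0°
I = V/|Z| = 54.1/20.3 = 2.66 A

2.66 A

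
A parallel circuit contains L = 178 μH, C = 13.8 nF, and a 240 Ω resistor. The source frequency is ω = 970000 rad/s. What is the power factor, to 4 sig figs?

X_L = ωL = 172.7 Ω
X_C = 1/(ωC) = 74.70 Ω
Parallel: admittances add. Y = 1/R + 1/(jωL) + jωC
Y = (0.004167 + j0.007594) S
|Y| = 0.008662 S → |Z| = 1/|Y| = 115.4 Ω, ∠Z = −∠Y = -61.25°
cos φ = cos(-61.25°) = 0.4810

0.4810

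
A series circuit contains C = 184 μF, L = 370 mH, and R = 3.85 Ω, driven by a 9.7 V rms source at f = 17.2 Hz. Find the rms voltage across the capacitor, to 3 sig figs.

ω = 2πf = 108.1 rad/s
X_L = ωL = 40.0 Ω
X_C = 1/(ωC) = 50.3 Ω
Net reactance X = X_L − X_C = -10.3 Ω
Z = 3.85 − j10.3 Ω
|Z| = √(3.85² + 10.3²) = 11.0 Ω
I = V/|Z| = 882 mA
V_C = I·|Z_C| = 0.882 × 50.3 = 44.4 V

44.4 V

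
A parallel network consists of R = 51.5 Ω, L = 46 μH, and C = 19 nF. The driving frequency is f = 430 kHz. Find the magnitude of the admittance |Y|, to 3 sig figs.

47.4 mS

ω = 2πf = 2.702e+06 rad/s
X_L = ωL = 124 Ω
X_C = 1/(ωC) = 19.5 Ω
Parallel: admittances add. Y = 1/R + 1/(jωL) + jωC
Y = (0.0194 + j0.0433) S
|Y| = 0.0474 S → |Z| = 1/|Y| = 21.1 Ω, ∠Z = −∠Y = -65.8°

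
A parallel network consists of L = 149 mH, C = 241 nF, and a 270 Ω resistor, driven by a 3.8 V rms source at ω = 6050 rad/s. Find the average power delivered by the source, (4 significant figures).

53.48 mW

X_L = ωL = 901.4 Ω
X_C = 1/(ωC) = 685.8 Ω
Parallel: admittances add. Y = 1/R + 1/(jωL) + jωC
Y = (0.003704 + j0.0003487) S
|Y| = 0.003720 S → |Z| = 1/|Y| = 268.8 Ω, ∠Z = −∠Y = -5.379°
I = V/|Z| = 14.14 mA
P = VI cos φ = 3.8 × 0.01414 × cos(-5.379°) = 53.48 mW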